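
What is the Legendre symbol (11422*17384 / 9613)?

1

By multiplicativity, (11422·17384 / 9613) = (11422 / 9613)·(17384 / 9613).
First factor (11422 / 9613):
Reduce the numerator: 11422 ≡ 1809 (mod 9613), so (11422 / 9613) = (1809 / 9613).
1809 ≡ 1 (mod 4), so quadratic reciprocity gives (1809 / 9613) = (9613 / 1809). Reduce: 9613 ≡ 568 (mod 1809). Now have (568 / 1809).
Factor out 2: 568 = 2^3·71. Since 1809 ≡ 1 (mod 8), (2 / 1809) = +1, and (2 / 1809)^3 = +1. Now have (71 / 1809).
1809 ≡ 1 (mod 4), so quadratic reciprocity gives (71 / 1809) = (1809 / 71). Reduce: 1809 ≡ 34 (mod 71). Now have (34 / 71).
Factor out 2: 34 = 2·17. Since 71 ≡ 7 (mod 8), (2 / 71) = +1. Now have (17 / 71).
17 ≡ 1 (mod 4), so quadratic reciprocity gives (17 / 71) = (71 / 17). Reduce: 71 ≡ 3 (mod 17). Now have (3 / 17).
17 ≡ 1 (mod 4), so quadratic reciprocity gives (3 / 17) = (17 / 3). Reduce: 17 ≡ 2 (mod 3). Now have (2 / 3).
Factor out 2: 2 = 2. Since 3 ≡ 3 (mod 8), (2 / 3) = -1. Now have -(1 / 3).
(1 / 3) = 1. Collecting the sign factors: -1.
Second factor (17384 / 9613):
Reduce the numerator: 17384 ≡ 7771 (mod 9613), so (17384 / 9613) = (7771 / 9613).
9613 ≡ 1 (mod 4), so quadratic reciprocity gives (7771 / 9613) = (9613 / 7771). Reduce: 9613 ≡ 1842 (mod 7771). Now have (1842 / 7771).
Factor out 2: 1842 = 2·921. Since 7771 ≡ 3 (mod 8), (2 / 7771) = -1. Now have -(921 / 7771).
921 ≡ 1 (mod 4), so quadratic reciprocity gives (921 / 7771) = (7771 / 921). Reduce: 7771 ≡ 403 (mod 921). Now have -(403 / 921).
921 ≡ 1 (mod 4), so quadratic reciprocity gives (403 / 921) = (921 / 403). Reduce: 921 ≡ 115 (mod 403). Now have -(115 / 403).
Both 115 ≡ 3 and 403 ≡ 3 (mod 4), so reciprocity gives (115 / 403) = -(403 / 115). Reduce: 403 ≡ 58 (mod 115). Now have (58 / 115).
Factor out 2: 58 = 2·29. Since 115 ≡ 3 (mod 8), (2 / 115) = -1. Now have -(29 / 115).
29 ≡ 1 (mod 4), so quadratic reciprocity gives (29 / 115) = (115 / 29). Reduce: 115 ≡ 28 (mod 29). Now have -(28 / 29).
Factor out 2: 28 = 2^2·7. Since 29 ≡ 5 (mod 8), (2 / 29) = -1, and (2 / 29)^2 = +1. Now have -(7 / 29).
29 ≡ 1 (mod 4), so quadratic reciprocity gives (7 / 29) = (29 / 7). Reduce: 29 ≡ 1 (mod 7). Now have -(1 / 7).
(1 / 7) = 1. Collecting the sign factors: -1.
Product: (-1)·(-1) = 1.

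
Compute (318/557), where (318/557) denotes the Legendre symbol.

-1

Factor out 2: 318 = 2·159. Since 557 ≡ 5 (mod 8), (2/557) = -1. Now have -(159/557).
557 ≡ 1 (mod 4), so quadratic reciprocity gives (159/557) = (557/159). Reduce: 557 ≡ 80 (mod 159). Now have -(80/159).
Factor out 2: 80 = 2^4·5. Since 159 ≡ 7 (mod 8), (2/159) = +1, and (2/159)^4 = +1. Now have -(5/159).
5 ≡ 1 (mod 4), so quadratic reciprocity gives (5/159) = (159/5). Reduce: 159 ≡ 4 (mod 5). Now have -(4/5).
Factor out 2: 4 = 2^2. Since 5 ≡ 5 (mod 8), (2/5) = -1, and (2/5)^2 = +1. Now have -(1/5).
(1/5) = 1. Collecting the sign factors: -1.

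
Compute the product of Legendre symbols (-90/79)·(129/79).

By multiplicativity, (-90·129/79) = (-90/79)·(129/79).
First factor (-90/79):
(-90/79)
  = -(90/79)    [79 ≡ 3 mod 4 ⇒ (-1/79) = -1]
  = -(11/79)    [90 ≡ 11 mod 79]
  = (79/11)    [QR: both ≡ 3 mod 4, sign flips]
  = (2/11)    [79 ≡ 2 mod 11]
  = -(1/11)    [11 ≡ 3 mod 8 ⇒ (2/11) = -1]
  = -1    [(1/11) = 1]
Second factor (129/79):
(129/79)
  = (50/79)    [129 ≡ 50 mod 79]
  = (25/79)    [79 ≡ 7 mod 8 ⇒ (2/79) = +1]
  = (79/25)    [QR: 25 ≡ 1 mod 4, sign kept]
  = (4/25)    [79 ≡ 4 mod 25]
  = (1/25)    [25 ≡ 1 mod 8 ⇒ (2/25)^2 = +1]
  = 1    [(1/25) = 1]
Product: (-1)·(1) = -1.

-1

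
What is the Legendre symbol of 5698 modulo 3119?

-1

(5698 / 3119)
  = (2579 / 3119)    [5698 ≡ 2579 mod 3119]
  = -(3119 / 2579)    [QR: both ≡ 3 mod 4, sign flips]
  = -(540 / 2579)    [3119 ≡ 540 mod 2579]
  = -(135 / 2579)    [2579 ≡ 3 mod 8 ⇒ (2 / 2579)^2 = +1]
  = (2579 / 135)    [QR: both ≡ 3 mod 4, sign flips]
  = (14 / 135)    [2579 ≡ 14 mod 135]
  = (7 / 135)    [135 ≡ 7 mod 8 ⇒ (2 / 135) = +1]
  = -(135 / 7)    [QR: both ≡ 3 mod 4, sign flips]
  = -(2 / 7)    [135 ≡ 2 mod 7]
  = -(1 / 7)    [7 ≡ 7 mod 8 ⇒ (2 / 7) = +1]
  = -1    [(1 / 7) = 1]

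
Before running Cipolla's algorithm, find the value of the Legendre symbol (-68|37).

-1

(-68|37)
  = (68|37)    [37 ≡ 1 mod 4 ⇒ (-1|37) = +1]
  = (31|37)    [68 ≡ 31 mod 37]
  = (37|31)    [QR: 37 ≡ 1 mod 4, sign kept]
  = (6|31)    [37 ≡ 6 mod 31]
  = (3|31)    [31 ≡ 7 mod 8 ⇒ (2|31) = +1]
  = -(31|3)    [QR: both ≡ 3 mod 4, sign flips]
  = -(1|3)    [31 ≡ 1 mod 3]
  = -1    [(1|3) = 1]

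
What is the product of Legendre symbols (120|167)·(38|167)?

-1

By multiplicativity, (120·38|167) = (120|167)·(38|167).
First factor (120|167):
(120|167)
  = (15|167)    [167 ≡ 7 mod 8 ⇒ (2|167)^3 = +1]
  = -(167|15)    [QR: both ≡ 3 mod 4, sign flips]
  = -(2|15)    [167 ≡ 2 mod 15]
  = -(1|15)    [15 ≡ 7 mod 8 ⇒ (2|15) = +1]
  = -1    [(1|15) = 1]
Second factor (38|167):
(38|167)
  = (19|167)    [167 ≡ 7 mod 8 ⇒ (2|167) = +1]
  = -(167|19)    [QR: both ≡ 3 mod 4, sign flips]
  = -(15|19)    [167 ≡ 15 mod 19]
  = (19|15)    [QR: both ≡ 3 mod 4, sign flips]
  = (4|15)    [19 ≡ 4 mod 15]
  = (1|15)    [15 ≡ 7 mod 8 ⇒ (2|15)^2 = +1]
  = 1    [(1|15) = 1]
Product: (-1)·(1) = -1.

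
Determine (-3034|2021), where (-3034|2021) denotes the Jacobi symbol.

(-3034|2021)
  = (1008|2021)    [-3034 ≡ 1008 mod 2021]
  = (63|2021)    [2021 ≡ 5 mod 8 ⇒ (2|2021)^4 = +1]
  = (2021|63)    [QR: 2021 ≡ 1 mod 4, sign kept]
  = (5|63)    [2021 ≡ 5 mod 63]
  = (63|5)    [QR: 5 ≡ 1 mod 4, sign kept]
  = (3|5)    [63 ≡ 3 mod 5]
  = (5|3)    [QR: 5 ≡ 1 mod 4, sign kept]
  = (2|3)    [5 ≡ 2 mod 3]
  = -(1|3)    [3 ≡ 3 mod 8 ⇒ (2|3) = -1]
  = -1    [(1|3) = 1]

-1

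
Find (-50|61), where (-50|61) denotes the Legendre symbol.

-1

Reduce the numerator: -50 ≡ 11 (mod 61), so (-50|61) = (11|61).
61 ≡ 1 (mod 4), so quadratic reciprocity gives (11|61) = (61|11). Reduce: 61 ≡ 6 (mod 11). Now have (6|11).
Factor out 2: 6 = 2·3. Since 11 ≡ 3 (mod 8), (2|11) = -1. Now have -(3|11).
Both 3 ≡ 3 and 11 ≡ 3 (mod 4), so reciprocity gives (3|11) = -(11|3). Reduce: 11 ≡ 2 (mod 3). Now have (2|3).
Factor out 2: 2 = 2. Since 3 ≡ 3 (mod 8), (2|3) = -1. Now have -(1|3).
(1|3) = 1. Collecting the sign factors: -1.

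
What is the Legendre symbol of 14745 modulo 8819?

(14745 / 8819)
  = (5926 / 8819)    [14745 ≡ 5926 mod 8819]
  = -(2963 / 8819)    [8819 ≡ 3 mod 8 ⇒ (2 / 8819) = -1]
  = (8819 / 2963)    [QR: both ≡ 3 mod 4, sign flips]
  = (2893 / 2963)    [8819 ≡ 2893 mod 2963]
  = (2963 / 2893)    [QR: 2893 ≡ 1 mod 4, sign kept]
  = (70 / 2893)    [2963 ≡ 70 mod 2893]
  = -(35 / 2893)    [2893 ≡ 5 mod 8 ⇒ (2 / 2893) = -1]
  = -(2893 / 35)    [QR: 2893 ≡ 1 mod 4, sign kept]
  = -(23 / 35)    [2893 ≡ 23 mod 35]
  = (35 / 23)    [QR: both ≡ 3 mod 4, sign flips]
  = (12 / 23)    [35 ≡ 12 mod 23]
  = (3 / 23)    [23 ≡ 7 mod 8 ⇒ (2 / 23)^2 = +1]
  = -(23 / 3)    [QR: both ≡ 3 mod 4, sign flips]
  = -(2 / 3)    [23 ≡ 2 mod 3]
  = (1 / 3)    [3 ≡ 3 mod 8 ⇒ (2 / 3) = -1]
  = 1    [(1 / 3) = 1]

1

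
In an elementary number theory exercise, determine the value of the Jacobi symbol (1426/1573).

1

Factor out 2: 1426 = 2·713. Since 1573 ≡ 5 (mod 8), (2/1573) = -1. Now have -(713/1573).
713 ≡ 1 (mod 4), so quadratic reciprocity gives (713/1573) = (1573/713). Reduce: 1573 ≡ 147 (mod 713). Now have -(147/713).
713 ≡ 1 (mod 4), so quadratic reciprocity gives (147/713) = (713/147). Reduce: 713 ≡ 125 (mod 147). Now have -(125/147).
125 ≡ 1 (mod 4), so quadratic reciprocity gives (125/147) = (147/125). Reduce: 147 ≡ 22 (mod 125). Now have -(22/125).
Factor out 2: 22 = 2·11. Since 125 ≡ 5 (mod 8), (2/125) = -1. Now have (11/125).
125 ≡ 1 (mod 4), so quadratic reciprocity gives (11/125) = (125/11). Reduce: 125 ≡ 4 (mod 11). Now have (4/11).
Factor out 2: 4 = 2^2. Since 11 ≡ 3 (mod 8), (2/11) = -1, and (2/11)^2 = +1. Now have (1/11).
(1/11) = 1. Collecting the sign factors: 1.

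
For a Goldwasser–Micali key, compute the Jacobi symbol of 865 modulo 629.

-1

(865|629)
  = (236|629)    [865 ≡ 236 mod 629]
  = (59|629)    [629 ≡ 5 mod 8 ⇒ (2|629)^2 = +1]
  = (629|59)    [QR: 629 ≡ 1 mod 4, sign kept]
  = (39|59)    [629 ≡ 39 mod 59]
  = -(59|39)    [QR: both ≡ 3 mod 4, sign flips]
  = -(20|39)    [59 ≡ 20 mod 39]
  = -(5|39)    [39 ≡ 7 mod 8 ⇒ (2|39)^2 = +1]
  = -(39|5)    [QR: 5 ≡ 1 mod 4, sign kept]
  = -(4|5)    [39 ≡ 4 mod 5]
  = -(1|5)    [5 ≡ 5 mod 8 ⇒ (2|5)^2 = +1]
  = -1    [(1|5) = 1]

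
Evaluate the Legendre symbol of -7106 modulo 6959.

(-7106 / 6959)
  = (6812 / 6959)    [-7106 ≡ 6812 mod 6959]
  = (1703 / 6959)    [6959 ≡ 7 mod 8 ⇒ (2 / 6959)^2 = +1]
  = -(6959 / 1703)    [QR: both ≡ 3 mod 4, sign flips]
  = -(147 / 1703)    [6959 ≡ 147 mod 1703]
  = (1703 / 147)    [QR: both ≡ 3 mod 4, sign flips]
  = (86 / 147)    [1703 ≡ 86 mod 147]
  = -(43 / 147)    [147 ≡ 3 mod 8 ⇒ (2 / 147) = -1]
  = (147 / 43)    [QR: both ≡ 3 mod 4, sign flips]
  = (18 / 43)    [147 ≡ 18 mod 43]
  = -(9 / 43)    [43 ≡ 3 mod 8 ⇒ (2 / 43) = -1]
  = -(43 / 9)    [QR: 9 ≡ 1 mod 4, sign kept]
  = -(7 / 9)    [43 ≡ 7 mod 9]
  = -(9 / 7)    [QR: 9 ≡ 1 mod 4, sign kept]
  = -(2 / 7)    [9 ≡ 2 mod 7]
  = -(1 / 7)    [7 ≡ 7 mod 8 ⇒ (2 / 7) = +1]
  = -1    [(1 / 7) = 1]

-1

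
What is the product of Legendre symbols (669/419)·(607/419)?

-1

By multiplicativity, (669·607/419) = (669/419)·(607/419).
First factor (669/419):
(669/419)
  = (250/419)    [669 ≡ 250 mod 419]
  = -(125/419)    [419 ≡ 3 mod 8 ⇒ (2/419) = -1]
  = -(419/125)    [QR: 125 ≡ 1 mod 4, sign kept]
  = -(44/125)    [419 ≡ 44 mod 125]
  = -(11/125)    [125 ≡ 5 mod 8 ⇒ (2/125)^2 = +1]
  = -(125/11)    [QR: 125 ≡ 1 mod 4, sign kept]
  = -(4/11)    [125 ≡ 4 mod 11]
  = -(1/11)    [11 ≡ 3 mod 8 ⇒ (2/11)^2 = +1]
  = -1    [(1/11) = 1]
Second factor (607/419):
(607/419)
  = (188/419)    [607 ≡ 188 mod 419]
  = (47/419)    [419 ≡ 3 mod 8 ⇒ (2/419)^2 = +1]
  = -(419/47)    [QR: both ≡ 3 mod 4, sign flips]
  = -(43/47)    [419 ≡ 43 mod 47]
  = (47/43)    [QR: both ≡ 3 mod 4, sign flips]
  = (4/43)    [47 ≡ 4 mod 43]
  = (1/43)    [43 ≡ 3 mod 8 ⇒ (2/43)^2 = +1]
  = 1    [(1/43) = 1]
Product: (-1)·(1) = -1.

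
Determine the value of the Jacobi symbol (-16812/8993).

Reduce the numerator: -16812 ≡ 1174 (mod 8993), so (-16812/8993) = (1174/8993).
Factor out 2: 1174 = 2·587. Since 8993 ≡ 1 (mod 8), (2/8993) = +1. Now have (587/8993).
8993 ≡ 1 (mod 4), so quadratic reciprocity gives (587/8993) = (8993/587). Reduce: 8993 ≡ 188 (mod 587). Now have (188/587).
Factor out 2: 188 = 2^2·47. Since 587 ≡ 3 (mod 8), (2/587) = -1, and (2/587)^2 = +1. Now have (47/587).
Both 47 ≡ 3 and 587 ≡ 3 (mod 4), so reciprocity gives (47/587) = -(587/47). Reduce: 587 ≡ 23 (mod 47). Now have -(23/47).
Both 23 ≡ 3 and 47 ≡ 3 (mod 4), so reciprocity gives (23/47) = -(47/23). Reduce: 47 ≡ 1 (mod 23). Now have (1/23).
(1/23) = 1. Collecting the sign factors: 1.

1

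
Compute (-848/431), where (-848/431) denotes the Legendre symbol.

Pull out -1: (-848/431) = (-1/431)·(848/431). Since 431 ≡ 3 (mod 4), (-1/431) = -1. Now have -(848/431).
Reduce the numerator: 848 ≡ 417 (mod 431), so (848/431) = (417/431).
417 ≡ 1 (mod 4), so quadratic reciprocity gives (417/431) = (431/417). Reduce: 431 ≡ 14 (mod 417). Now have -(14/417).
Factor out 2: 14 = 2·7. Since 417 ≡ 1 (mod 8), (2/417) = +1. Now have -(7/417).
417 ≡ 1 (mod 4), so quadratic reciprocity gives (7/417) = (417/7). Reduce: 417 ≡ 4 (mod 7). Now have -(4/7).
Factor out 2: 4 = 2^2. Since 7 ≡ 7 (mod 8), (2/7) = +1, and (2/7)^2 = +1. Now have -(1/7).
(1/7) = 1. Collecting the sign factors: -1.

-1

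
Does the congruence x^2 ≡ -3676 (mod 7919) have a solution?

no

Reduce the numerator: -3676 ≡ 4243 (mod 7919), so (-3676/7919) = (4243/7919).
Both 4243 ≡ 3 and 7919 ≡ 3 (mod 4), so reciprocity gives (4243/7919) = -(7919/4243). Reduce: 7919 ≡ 3676 (mod 4243). Now have -(3676/4243).
Factor out 2: 3676 = 2^2·919. Since 4243 ≡ 3 (mod 8), (2/4243) = -1, and (2/4243)^2 = +1. Now have -(919/4243).
Both 919 ≡ 3 and 4243 ≡ 3 (mod 4), so reciprocity gives (919/4243) = -(4243/919). Reduce: 4243 ≡ 567 (mod 919). Now have (567/919).
Both 567 ≡ 3 and 919 ≡ 3 (mod 4), so reciprocity gives (567/919) = -(919/567). Reduce: 919 ≡ 352 (mod 567). Now have -(352/567).
Factor out 2: 352 = 2^5·11. Since 567 ≡ 7 (mod 8), (2/567) = +1, and (2/567)^5 = +1. Now have -(11/567).
Both 11 ≡ 3 and 567 ≡ 3 (mod 4), so reciprocity gives (11/567) = -(567/11). Reduce: 567 ≡ 6 (mod 11). Now have (6/11).
Factor out 2: 6 = 2·3. Since 11 ≡ 3 (mod 8), (2/11) = -1. Now have -(3/11).
Both 3 ≡ 3 and 11 ≡ 3 (mod 4), so reciprocity gives (3/11) = -(11/3). Reduce: 11 ≡ 2 (mod 3). Now have (2/3).
Factor out 2: 2 = 2. Since 3 ≡ 3 (mod 8), (2/3) = -1. Now have -(1/3).
(1/3) = 1. Collecting the sign factors: -1.
(-3676/7919) = -1, and 7919 is prime, so -3676 is not a quadratic residue mod 7919.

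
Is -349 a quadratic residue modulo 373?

no

Reduce the numerator: -349 ≡ 24 (mod 373), so (-349|373) = (24|373).
Factor out 2: 24 = 2^3·3. Since 373 ≡ 5 (mod 8), (2|373) = -1, and (2|373)^3 = -1. Now have -(3|373).
373 ≡ 1 (mod 4), so quadratic reciprocity gives (3|373) = (373|3). Reduce: 373 ≡ 1 (mod 3). Now have -(1|3).
(1|3) = 1. Collecting the sign factors: -1.
(-349|373) = -1, and 373 is prime, so -349 is not a quadratic residue mod 373.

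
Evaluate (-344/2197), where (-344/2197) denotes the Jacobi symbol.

(-344/2197)
  = (344/2197)    [2197 ≡ 1 mod 4 ⇒ (-1/2197) = +1]
  = -(43/2197)    [2197 ≡ 5 mod 8 ⇒ (2/2197)^3 = -1]
  = -(2197/43)    [QR: 2197 ≡ 1 mod 4, sign kept]
  = -(4/43)    [2197 ≡ 4 mod 43]
  = -(1/43)    [43 ≡ 3 mod 8 ⇒ (2/43)^2 = +1]
  = -1    [(1/43) = 1]

-1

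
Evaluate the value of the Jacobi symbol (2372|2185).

-1

(2372|2185)
  = (187|2185)    [2372 ≡ 187 mod 2185]
  = (2185|187)    [QR: 2185 ≡ 1 mod 4, sign kept]
  = (128|187)    [2185 ≡ 128 mod 187]
  = -(1|187)    [187 ≡ 3 mod 8 ⇒ (2|187)^7 = -1]
  = -1    [(1|187) = 1]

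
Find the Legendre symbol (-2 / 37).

(-2 / 37)
  = (35 / 37)    [-2 ≡ 35 mod 37]
  = (37 / 35)    [QR: 37 ≡ 1 mod 4, sign kept]
  = (2 / 35)    [37 ≡ 2 mod 35]
  = -(1 / 35)    [35 ≡ 3 mod 8 ⇒ (2 / 35) = -1]
  = -1    [(1 / 35) = 1]

-1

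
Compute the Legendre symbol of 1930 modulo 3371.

Factor out 2: 1930 = 2·965. Since 3371 ≡ 3 (mod 8), (2|3371) = -1. Now have -(965|3371).
965 ≡ 1 (mod 4), so quadratic reciprocity gives (965|3371) = (3371|965). Reduce: 3371 ≡ 476 (mod 965). Now have -(476|965).
Factor out 2: 476 = 2^2·119. Since 965 ≡ 5 (mod 8), (2|965) = -1, and (2|965)^2 = +1. Now have -(119|965).
965 ≡ 1 (mod 4), so quadratic reciprocity gives (119|965) = (965|119). Reduce: 965 ≡ 13 (mod 119). Now have -(13|119).
13 ≡ 1 (mod 4), so quadratic reciprocity gives (13|119) = (119|13). Reduce: 119 ≡ 2 (mod 13). Now have -(2|13).
Factor out 2: 2 = 2. Since 13 ≡ 5 (mod 8), (2|13) = -1. Now have (1|13).
(1|13) = 1. Collecting the sign factors: 1.

1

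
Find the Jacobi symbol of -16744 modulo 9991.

(-16744/9991)
  = -(16744/9991)    [9991 ≡ 3 mod 4 ⇒ (-1/9991) = -1]
  = -(6753/9991)    [16744 ≡ 6753 mod 9991]
  = -(9991/6753)    [QR: 6753 ≡ 1 mod 4, sign kept]
  = -(3238/6753)    [9991 ≡ 3238 mod 6753]
  = -(1619/6753)    [6753 ≡ 1 mod 8 ⇒ (2/6753) = +1]
  = -(6753/1619)    [QR: 6753 ≡ 1 mod 4, sign kept]
  = -(277/1619)    [6753 ≡ 277 mod 1619]
  = -(1619/277)    [QR: 277 ≡ 1 mod 4, sign kept]
  = -(234/277)    [1619 ≡ 234 mod 277]
  = (117/277)    [277 ≡ 5 mod 8 ⇒ (2/277) = -1]
  = (277/117)    [QR: 117 ≡ 1 mod 4, sign kept]
  = (43/117)    [277 ≡ 43 mod 117]
  = (117/43)    [QR: 117 ≡ 1 mod 4, sign kept]
  = (31/43)    [117 ≡ 31 mod 43]
  = -(43/31)    [QR: both ≡ 3 mod 4, sign flips]
  = -(12/31)    [43 ≡ 12 mod 31]
  = -(3/31)    [31 ≡ 7 mod 8 ⇒ (2/31)^2 = +1]
  = (31/3)    [QR: both ≡ 3 mod 4, sign flips]
  = (1/3)    [31 ≡ 1 mod 3]
  = 1    [(1/3) = 1]

1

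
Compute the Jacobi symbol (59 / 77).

(59 / 77)
  = (77 / 59)    [QR: 77 ≡ 1 mod 4, sign kept]
  = (18 / 59)    [77 ≡ 18 mod 59]
  = -(9 / 59)    [59 ≡ 3 mod 8 ⇒ (2 / 59) = -1]
  = -(59 / 9)    [QR: 9 ≡ 1 mod 4, sign kept]
  = -(5 / 9)    [59 ≡ 5 mod 9]
  = -(9 / 5)    [QR: 5 ≡ 1 mod 4, sign kept]
  = -(4 / 5)    [9 ≡ 4 mod 5]
  = -(1 / 5)    [5 ≡ 5 mod 8 ⇒ (2 / 5)^2 = +1]
  = -1    [(1 / 5) = 1]

-1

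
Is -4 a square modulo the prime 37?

Pull out -1: (-4|37) = (-1|37)·(4|37). Since 37 ≡ 1 (mod 4), (-1|37) = +1. Now have (4|37).
Factor out 2: 4 = 2^2. Since 37 ≡ 5 (mod 8), (2|37) = -1, and (2|37)^2 = +1. Now have (1|37).
(1|37) = 1. Collecting the sign factors: 1.
(-4|37) = 1, and 37 is prime, so -4 is a quadratic residue mod 37.

yes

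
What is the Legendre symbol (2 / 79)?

Factor out 2: 2 = 2. Since 79 ≡ 7 (mod 8), (2 / 79) = +1. Now have (1 / 79).
(1 / 79) = 1. Collecting the sign factors: 1.

1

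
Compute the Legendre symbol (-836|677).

1

Reduce the numerator: -836 ≡ 518 (mod 677), so (-836|677) = (518|677).
Factor out 2: 518 = 2·259. Since 677 ≡ 5 (mod 8), (2|677) = -1. Now have -(259|677).
677 ≡ 1 (mod 4), so quadratic reciprocity gives (259|677) = (677|259). Reduce: 677 ≡ 159 (mod 259). Now have -(159|259).
Both 159 ≡ 3 and 259 ≡ 3 (mod 4), so reciprocity gives (159|259) = -(259|159). Reduce: 259 ≡ 100 (mod 159). Now have (100|159).
Factor out 2: 100 = 2^2·25. Since 159 ≡ 7 (mod 8), (2|159) = +1, and (2|159)^2 = +1. Now have (25|159).
25 ≡ 1 (mod 4), so quadratic reciprocity gives (25|159) = (159|25). Reduce: 159 ≡ 9 (mod 25). Now have (9|25).
9 ≡ 1 (mod 4), so quadratic reciprocity gives (9|25) = (25|9). Reduce: 25 ≡ 7 (mod 9). Now have (7|9).
9 ≡ 1 (mod 4), so quadratic reciprocity gives (7|9) = (9|7). Reduce: 9 ≡ 2 (mod 7). Now have (2|7).
Factor out 2: 2 = 2. Since 7 ≡ 7 (mod 8), (2|7) = +1. Now have (1|7).
(1|7) = 1. Collecting the sign factors: 1.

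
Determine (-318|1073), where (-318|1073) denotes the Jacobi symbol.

-1

(-318|1073)
  = (755|1073)    [-318 ≡ 755 mod 1073]
  = (1073|755)    [QR: 1073 ≡ 1 mod 4, sign kept]
  = (318|755)    [1073 ≡ 318 mod 755]
  = -(159|755)    [755 ≡ 3 mod 8 ⇒ (2|755) = -1]
  = (755|159)    [QR: both ≡ 3 mod 4, sign flips]
  = (119|159)    [755 ≡ 119 mod 159]
  = -(159|119)    [QR: both ≡ 3 mod 4, sign flips]
  = -(40|119)    [159 ≡ 40 mod 119]
  = -(5|119)    [119 ≡ 7 mod 8 ⇒ (2|119)^3 = +1]
  = -(119|5)    [QR: 5 ≡ 1 mod 4, sign kept]
  = -(4|5)    [119 ≡ 4 mod 5]
  = -(1|5)    [5 ≡ 5 mod 8 ⇒ (2|5)^2 = +1]
  = -1    [(1|5) = 1]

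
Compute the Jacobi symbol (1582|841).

1

(1582|841)
  = (741|841)    [1582 ≡ 741 mod 841]
  = (841|741)    [QR: 741 ≡ 1 mod 4, sign kept]
  = (100|741)    [841 ≡ 100 mod 741]
  = (25|741)    [741 ≡ 5 mod 8 ⇒ (2|741)^2 = +1]
  = (741|25)    [QR: 25 ≡ 1 mod 4, sign kept]
  = (16|25)    [741 ≡ 16 mod 25]
  = (1|25)    [25 ≡ 1 mod 8 ⇒ (2|25)^4 = +1]
  = 1    [(1|25) = 1]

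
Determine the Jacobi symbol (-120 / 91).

-1

Reduce the numerator: -120 ≡ 62 (mod 91), so (-120 / 91) = (62 / 91).
Factor out 2: 62 = 2·31. Since 91 ≡ 3 (mod 8), (2 / 91) = -1. Now have -(31 / 91).
Both 31 ≡ 3 and 91 ≡ 3 (mod 4), so reciprocity gives (31 / 91) = -(91 / 31). Reduce: 91 ≡ 29 (mod 31). Now have (29 / 31).
29 ≡ 1 (mod 4), so quadratic reciprocity gives (29 / 31) = (31 / 29). Reduce: 31 ≡ 2 (mod 29). Now have (2 / 29).
Factor out 2: 2 = 2. Since 29 ≡ 5 (mod 8), (2 / 29) = -1. Now have -(1 / 29).
(1 / 29) = 1. Collecting the sign factors: -1.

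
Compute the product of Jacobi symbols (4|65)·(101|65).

By multiplicativity, (4·101|65) = (4|65)·(101|65).
First factor (4|65):
(4|65)
  = (1|65)    [65 ≡ 1 mod 8 ⇒ (2|65)^2 = +1]
  = 1    [(1|65) = 1]
Second factor (101|65):
(101|65)
  = (36|65)    [101 ≡ 36 mod 65]
  = (9|65)    [65 ≡ 1 mod 8 ⇒ (2|65)^2 = +1]
  = (65|9)    [QR: 9 ≡ 1 mod 4, sign kept]
  = (2|9)    [65 ≡ 2 mod 9]
  = (1|9)    [9 ≡ 1 mod 8 ⇒ (2|9) = +1]
  = 1    [(1|9) = 1]
Product: (1)·(1) = 1.

1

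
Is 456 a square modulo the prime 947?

(456/947)
  = -(57/947)    [947 ≡ 3 mod 8 ⇒ (2/947)^3 = -1]
  = -(947/57)    [QR: 57 ≡ 1 mod 4, sign kept]
  = -(35/57)    [947 ≡ 35 mod 57]
  = -(57/35)    [QR: 57 ≡ 1 mod 4, sign kept]
  = -(22/35)    [57 ≡ 22 mod 35]
  = (11/35)    [35 ≡ 3 mod 8 ⇒ (2/35) = -1]
  = -(35/11)    [QR: both ≡ 3 mod 4, sign flips]
  = -(2/11)    [35 ≡ 2 mod 11]
  = (1/11)    [11 ≡ 3 mod 8 ⇒ (2/11) = -1]
  = 1    [(1/11) = 1]
The Legendre symbol is 1, so x^2 ≡ 456 (mod 947) has solution.

yes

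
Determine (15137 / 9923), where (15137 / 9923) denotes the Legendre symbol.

(15137 / 9923)
  = (5214 / 9923)    [15137 ≡ 5214 mod 9923]
  = -(2607 / 9923)    [9923 ≡ 3 mod 8 ⇒ (2 / 9923) = -1]
  = (9923 / 2607)    [QR: both ≡ 3 mod 4, sign flips]
  = (2102 / 2607)    [9923 ≡ 2102 mod 2607]
  = (1051 / 2607)    [2607 ≡ 7 mod 8 ⇒ (2 / 2607) = +1]
  = -(2607 / 1051)    [QR: both ≡ 3 mod 4, sign flips]
  = -(505 / 1051)    [2607 ≡ 505 mod 1051]
  = -(1051 / 505)    [QR: 505 ≡ 1 mod 4, sign kept]
  = -(41 / 505)    [1051 ≡ 41 mod 505]
  = -(505 / 41)    [QR: 41 ≡ 1 mod 4, sign kept]
  = -(13 / 41)    [505 ≡ 13 mod 41]
  = -(41 / 13)    [QR: 13 ≡ 1 mod 4, sign kept]
  = -(2 / 13)    [41 ≡ 2 mod 13]
  = (1 / 13)    [13 ≡ 5 mod 8 ⇒ (2 / 13) = -1]
  = 1    [(1 / 13) = 1]

1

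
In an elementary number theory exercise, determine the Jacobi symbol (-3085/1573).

Reduce the numerator: -3085 ≡ 61 (mod 1573), so (-3085/1573) = (61/1573).
61 ≡ 1 (mod 4), so quadratic reciprocity gives (61/1573) = (1573/61). Reduce: 1573 ≡ 48 (mod 61). Now have (48/61).
Factor out 2: 48 = 2^4·3. Since 61 ≡ 5 (mod 8), (2/61) = -1, and (2/61)^4 = +1. Now have (3/61).
61 ≡ 1 (mod 4), so quadratic reciprocity gives (3/61) = (61/3). Reduce: 61 ≡ 1 (mod 3). Now have (1/3).
(1/3) = 1. Collecting the sign factors: 1.

1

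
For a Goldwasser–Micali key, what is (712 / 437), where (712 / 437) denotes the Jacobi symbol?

Reduce the numerator: 712 ≡ 275 (mod 437), so (712 / 437) = (275 / 437).
437 ≡ 1 (mod 4), so quadratic reciprocity gives (275 / 437) = (437 / 275). Reduce: 437 ≡ 162 (mod 275). Now have (162 / 275).
Factor out 2: 162 = 2·81. Since 275 ≡ 3 (mod 8), (2 / 275) = -1. Now have -(81 / 275).
81 ≡ 1 (mod 4), so quadratic reciprocity gives (81 / 275) = (275 / 81). Reduce: 275 ≡ 32 (mod 81). Now have -(32 / 81).
Factor out 2: 32 = 2^5. Since 81 ≡ 1 (mod 8), (2 / 81) = +1, and (2 / 81)^5 = +1. Now have -(1 / 81).
(1 / 81) = 1. Collecting the sign factors: -1.

-1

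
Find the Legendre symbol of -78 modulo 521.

Reduce the numerator: -78 ≡ 443 (mod 521), so (-78/521) = (443/521).
521 ≡ 1 (mod 4), so quadratic reciprocity gives (443/521) = (521/443). Reduce: 521 ≡ 78 (mod 443). Now have (78/443).
Factor out 2: 78 = 2·39. Since 443 ≡ 3 (mod 8), (2/443) = -1. Now have -(39/443).
Both 39 ≡ 3 and 443 ≡ 3 (mod 4), so reciprocity gives (39/443) = -(443/39). Reduce: 443 ≡ 14 (mod 39). Now have (14/39).
Factor out 2: 14 = 2·7. Since 39 ≡ 7 (mod 8), (2/39) = +1. Now have (7/39).
Both 7 ≡ 3 and 39 ≡ 3 (mod 4), so reciprocity gives (7/39) = -(39/7). Reduce: 39 ≡ 4 (mod 7). Now have -(4/7).
Factor out 2: 4 = 2^2. Since 7 ≡ 7 (mod 8), (2/7) = +1, and (2/7)^2 = +1. Now have -(1/7).
(1/7) = 1. Collecting the sign factors: -1.

-1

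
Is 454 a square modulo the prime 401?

no

(454|401)
  = (53|401)    [454 ≡ 53 mod 401]
  = (401|53)    [QR: 53 ≡ 1 mod 4, sign kept]
  = (30|53)    [401 ≡ 30 mod 53]
  = -(15|53)    [53 ≡ 5 mod 8 ⇒ (2|53) = -1]
  = -(53|15)    [QR: 53 ≡ 1 mod 4, sign kept]
  = -(8|15)    [53 ≡ 8 mod 15]
  = -(1|15)    [15 ≡ 7 mod 8 ⇒ (2|15)^3 = +1]
  = -1    [(1|15) = 1]
The Legendre symbol is -1, so x^2 ≡ 454 (mod 401) has no solution.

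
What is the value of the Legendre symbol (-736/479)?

-1

Pull out -1: (-736/479) = (-1/479)·(736/479). Since 479 ≡ 3 (mod 4), (-1/479) = -1. Now have -(736/479).
Reduce the numerator: 736 ≡ 257 (mod 479), so (736/479) = (257/479).
257 ≡ 1 (mod 4), so quadratic reciprocity gives (257/479) = (479/257). Reduce: 479 ≡ 222 (mod 257). Now have -(222/257).
Factor out 2: 222 = 2·111. Since 257 ≡ 1 (mod 8), (2/257) = +1. Now have -(111/257).
257 ≡ 1 (mod 4), so quadratic reciprocity gives (111/257) = (257/111). Reduce: 257 ≡ 35 (mod 111). Now have -(35/111).
Both 35 ≡ 3 and 111 ≡ 3 (mod 4), so reciprocity gives (35/111) = -(111/35). Reduce: 111 ≡ 6 (mod 35). Now have (6/35).
Factor out 2: 6 = 2·3. Since 35 ≡ 3 (mod 8), (2/35) = -1. Now have -(3/35).
Both 3 ≡ 3 and 35 ≡ 3 (mod 4), so reciprocity gives (3/35) = -(35/3). Reduce: 35 ≡ 2 (mod 3). Now have (2/3).
Factor out 2: 2 = 2. Since 3 ≡ 3 (mod 8), (2/3) = -1. Now have -(1/3).
(1/3) = 1. Collecting the sign factors: -1.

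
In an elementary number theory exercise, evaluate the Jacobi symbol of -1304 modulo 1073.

(-1304 / 1073)
  = (842 / 1073)    [-1304 ≡ 842 mod 1073]
  = (421 / 1073)    [1073 ≡ 1 mod 8 ⇒ (2 / 1073) = +1]
  = (1073 / 421)    [QR: 421 ≡ 1 mod 4, sign kept]
  = (231 / 421)    [1073 ≡ 231 mod 421]
  = (421 / 231)    [QR: 421 ≡ 1 mod 4, sign kept]
  = (190 / 231)    [421 ≡ 190 mod 231]
  = (95 / 231)    [231 ≡ 7 mod 8 ⇒ (2 / 231) = +1]
  = -(231 / 95)    [QR: both ≡ 3 mod 4, sign flips]
  = -(41 / 95)    [231 ≡ 41 mod 95]
  = -(95 / 41)    [QR: 41 ≡ 1 mod 4, sign kept]
  = -(13 / 41)    [95 ≡ 13 mod 41]
  = -(41 / 13)    [QR: 13 ≡ 1 mod 4, sign kept]
  = -(2 / 13)    [41 ≡ 2 mod 13]
  = (1 / 13)    [13 ≡ 5 mod 8 ⇒ (2 / 13) = -1]
  = 1    [(1 / 13) = 1]

1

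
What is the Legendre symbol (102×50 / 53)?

-1

By multiplicativity, (102·50 / 53) = (102 / 53)·(50 / 53).
First factor (102 / 53):
Reduce the numerator: 102 ≡ 49 (mod 53), so (102 / 53) = (49 / 53).
49 ≡ 1 (mod 4), so quadratic reciprocity gives (49 / 53) = (53 / 49). Reduce: 53 ≡ 4 (mod 49). Now have (4 / 49).
Factor out 2: 4 = 2^2. Since 49 ≡ 1 (mod 8), (2 / 49) = +1, and (2 / 49)^2 = +1. Now have (1 / 49).
(1 / 49) = 1. Collecting the sign factors: 1.
Second factor (50 / 53):
Factor out 2: 50 = 2·25. Since 53 ≡ 5 (mod 8), (2 / 53) = -1. Now have -(25 / 53).
25 ≡ 1 (mod 4), so quadratic reciprocity gives (25 / 53) = (53 / 25). Reduce: 53 ≡ 3 (mod 25). Now have -(3 / 25).
25 ≡ 1 (mod 4), so quadratic reciprocity gives (3 / 25) = (25 / 3). Reduce: 25 ≡ 1 (mod 3). Now have -(1 / 3).
(1 / 3) = 1. Collecting the sign factors: -1.
Product: (1)·(-1) = -1.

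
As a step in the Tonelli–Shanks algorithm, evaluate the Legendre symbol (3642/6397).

-1

(3642/6397)
  = -(1821/6397)    [6397 ≡ 5 mod 8 ⇒ (2/6397) = -1]
  = -(6397/1821)    [QR: 1821 ≡ 1 mod 4, sign kept]
  = -(934/1821)    [6397 ≡ 934 mod 1821]
  = (467/1821)    [1821 ≡ 5 mod 8 ⇒ (2/1821) = -1]
  = (1821/467)    [QR: 1821 ≡ 1 mod 4, sign kept]
  = (420/467)    [1821 ≡ 420 mod 467]
  = (105/467)    [467 ≡ 3 mod 8 ⇒ (2/467)^2 = +1]
  = (467/105)    [QR: 105 ≡ 1 mod 4, sign kept]
  = (47/105)    [467 ≡ 47 mod 105]
  = (105/47)    [QR: 105 ≡ 1 mod 4, sign kept]
  = (11/47)    [105 ≡ 11 mod 47]
  = -(47/11)    [QR: both ≡ 3 mod 4, sign flips]
  = -(3/11)    [47 ≡ 3 mod 11]
  = (11/3)    [QR: both ≡ 3 mod 4, sign flips]
  = (2/3)    [11 ≡ 2 mod 3]
  = -(1/3)    [3 ≡ 3 mod 8 ⇒ (2/3) = -1]
  = -1    [(1/3) = 1]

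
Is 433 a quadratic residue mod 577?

yes

433 ≡ 1 (mod 4), so quadratic reciprocity gives (433/577) = (577/433). Reduce: 577 ≡ 144 (mod 433). Now have (144/433).
Factor out 2: 144 = 2^4·9. Since 433 ≡ 1 (mod 8), (2/433) = +1, and (2/433)^4 = +1. Now have (9/433).
9 ≡ 1 (mod 4), so quadratic reciprocity gives (9/433) = (433/9). Reduce: 433 ≡ 1 (mod 9). Now have (1/9).
(1/9) = 1. Collecting the sign factors: 1.
(433/577) = 1, and 577 is prime, so 433 is a quadratic residue mod 577.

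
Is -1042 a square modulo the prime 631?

(-1042/631)
  = -(1042/631)    [631 ≡ 3 mod 4 ⇒ (-1/631) = -1]
  = -(411/631)    [1042 ≡ 411 mod 631]
  = (631/411)    [QR: both ≡ 3 mod 4, sign flips]
  = (220/411)    [631 ≡ 220 mod 411]
  = (55/411)    [411 ≡ 3 mod 8 ⇒ (2/411)^2 = +1]
  = -(411/55)    [QR: both ≡ 3 mod 4, sign flips]
  = -(26/55)    [411 ≡ 26 mod 55]
  = -(13/55)    [55 ≡ 7 mod 8 ⇒ (2/55) = +1]
  = -(55/13)    [QR: 13 ≡ 1 mod 4, sign kept]
  = -(3/13)    [55 ≡ 3 mod 13]
  = -(13/3)    [QR: 13 ≡ 1 mod 4, sign kept]
  = -(1/3)    [13 ≡ 1 mod 3]
  = -1    [(1/3) = 1]
(-1042/631) = -1, and 631 is prime, so -1042 is not a quadratic residue mod 631.

no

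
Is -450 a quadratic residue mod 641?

Reduce the numerator: -450 ≡ 191 (mod 641), so (-450|641) = (191|641).
641 ≡ 1 (mod 4), so quadratic reciprocity gives (191|641) = (641|191). Reduce: 641 ≡ 68 (mod 191). Now have (68|191).
Factor out 2: 68 = 2^2·17. Since 191 ≡ 7 (mod 8), (2|191) = +1, and (2|191)^2 = +1. Now have (17|191).
17 ≡ 1 (mod 4), so quadratic reciprocity gives (17|191) = (191|17). Reduce: 191 ≡ 4 (mod 17). Now have (4|17).
Factor out 2: 4 = 2^2. Since 17 ≡ 1 (mod 8), (2|17) = +1, and (2|17)^2 = +1. Now have (1|17).
(1|17) = 1. Collecting the sign factors: 1.
(-450|641) = 1, and 641 is prime, so -450 is a quadratic residue mod 641.

yes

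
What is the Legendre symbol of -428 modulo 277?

(-428/277)
  = (428/277)    [277 ≡ 1 mod 4 ⇒ (-1/277) = +1]
  = (151/277)    [428 ≡ 151 mod 277]
  = (277/151)    [QR: 277 ≡ 1 mod 4, sign kept]
  = (126/151)    [277 ≡ 126 mod 151]
  = (63/151)    [151 ≡ 7 mod 8 ⇒ (2/151) = +1]
  = -(151/63)    [QR: both ≡ 3 mod 4, sign flips]
  = -(25/63)    [151 ≡ 25 mod 63]
  = -(63/25)    [QR: 25 ≡ 1 mod 4, sign kept]
  = -(13/25)    [63 ≡ 13 mod 25]
  = -(25/13)    [QR: 13 ≡ 1 mod 4, sign kept]
  = -(12/13)    [25 ≡ 12 mod 13]
  = -(3/13)    [13 ≡ 5 mod 8 ⇒ (2/13)^2 = +1]
  = -(13/3)    [QR: 13 ≡ 1 mod 4, sign kept]
  = -(1/3)    [13 ≡ 1 mod 3]
  = -1    [(1/3) = 1]

-1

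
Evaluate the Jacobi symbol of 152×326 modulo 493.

-1

By multiplicativity, (152·326 / 493) = (152 / 493)·(326 / 493).
First factor (152 / 493):
(152 / 493)
  = -(19 / 493)    [493 ≡ 5 mod 8 ⇒ (2 / 493)^3 = -1]
  = -(493 / 19)    [QR: 493 ≡ 1 mod 4, sign kept]
  = -(18 / 19)    [493 ≡ 18 mod 19]
  = (9 / 19)    [19 ≡ 3 mod 8 ⇒ (2 / 19) = -1]
  = (19 / 9)    [QR: 9 ≡ 1 mod 4, sign kept]
  = (1 / 9)    [19 ≡ 1 mod 9]
  = 1    [(1 / 9) = 1]
Second factor (326 / 493):
(326 / 493)
  = -(163 / 493)    [493 ≡ 5 mod 8 ⇒ (2 / 493) = -1]
  = -(493 / 163)    [QR: 493 ≡ 1 mod 4, sign kept]
  = -(4 / 163)    [493 ≡ 4 mod 163]
  = -(1 / 163)    [163 ≡ 3 mod 8 ⇒ (2 / 163)^2 = +1]
  = -1    [(1 / 163) = 1]
Product: (1)·(-1) = -1.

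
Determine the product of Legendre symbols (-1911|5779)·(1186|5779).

By multiplicativity, (-1911·1186|5779) = (-1911|5779)·(1186|5779).
First factor (-1911|5779):
Reduce the numerator: -1911 ≡ 3868 (mod 5779), so (-1911|5779) = (3868|5779).
Factor out 2: 3868 = 2^2·967. Since 5779 ≡ 3 (mod 8), (2|5779) = -1, and (2|5779)^2 = +1. Now have (967|5779).
Both 967 ≡ 3 and 5779 ≡ 3 (mod 4), so reciprocity gives (967|5779) = -(5779|967). Reduce: 5779 ≡ 944 (mod 967). Now have -(944|967).
Factor out 2: 944 = 2^4·59. Since 967 ≡ 7 (mod 8), (2|967) = +1, and (2|967)^4 = +1. Now have -(59|967).
Both 59 ≡ 3 and 967 ≡ 3 (mod 4), so reciprocity gives (59|967) = -(967|59). Reduce: 967 ≡ 23 (mod 59). Now have (23|59).
Both 23 ≡ 3 and 59 ≡ 3 (mod 4), so reciprocity gives (23|59) = -(59|23). Reduce: 59 ≡ 13 (mod 23). Now have -(13|23).
13 ≡ 1 (mod 4), so quadratic reciprocity gives (13|23) = (23|13). Reduce: 23 ≡ 10 (mod 13). Now have -(10|13).
Factor out 2: 10 = 2·5. Since 13 ≡ 5 (mod 8), (2|13) = -1. Now have (5|13).
5 ≡ 1 (mod 4), so quadratic reciprocity gives (5|13) = (13|5). Reduce: 13 ≡ 3 (mod 5). Now have (3|5).
5 ≡ 1 (mod 4), so quadratic reciprocity gives (3|5) = (5|3). Reduce: 5 ≡ 2 (mod 3). Now have (2|3).
Factor out 2: 2 = 2. Since 3 ≡ 3 (mod 8), (2|3) = -1. Now have -(1|3).
(1|3) = 1. Collecting the sign factors: -1.
Second factor (1186|5779):
Factor out 2: 1186 = 2·593. Since 5779 ≡ 3 (mod 8), (2|5779) = -1. Now have -(593|5779).
593 ≡ 1 (mod 4), so quadratic reciprocity gives (593|5779) = (5779|593). Reduce: 5779 ≡ 442 (mod 593). Now have -(442|593).
Factor out 2: 442 = 2·221. Since 593 ≡ 1 (mod 8), (2|593) = +1. Now have -(221|593).
221 ≡ 1 (mod 4), so quadratic reciprocity gives (221|593) = (593|221). Reduce: 593 ≡ 151 (mod 221). Now have -(151|221).
221 ≡ 1 (mod 4), so quadratic reciprocity gives (151|221) = (221|151). Reduce: 221 ≡ 70 (mod 151). Now have -(70|151).
Factor out 2: 70 = 2·35. Since 151 ≡ 7 (mod 8), (2|151) = +1. Now have -(35|151).
Both 35 ≡ 3 and 151 ≡ 3 (mod 4), so reciprocity gives (35|151) = -(151|35). Reduce: 151 ≡ 11 (mod 35). Now have (11|35).
Both 11 ≡ 3 and 35 ≡ 3 (mod 4), so reciprocity gives (11|35) = -(35|11). Reduce: 35 ≡ 2 (mod 11). Now have -(2|11).
Factor out 2: 2 = 2. Since 11 ≡ 3 (mod 8), (2|11) = -1. Now have (1|11).
(1|11) = 1. Collecting the sign factors: 1.
Product: (-1)·(1) = -1.

-1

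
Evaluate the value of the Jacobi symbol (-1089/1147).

Reduce the numerator: -1089 ≡ 58 (mod 1147), so (-1089/1147) = (58/1147).
Factor out 2: 58 = 2·29. Since 1147 ≡ 3 (mod 8), (2/1147) = -1. Now have -(29/1147).
29 ≡ 1 (mod 4), so quadratic reciprocity gives (29/1147) = (1147/29). Reduce: 1147 ≡ 16 (mod 29). Now have -(16/29).
Factor out 2: 16 = 2^4. Since 29 ≡ 5 (mod 8), (2/29) = -1, and (2/29)^4 = +1. Now have -(1/29).
(1/29) = 1. Collecting the sign factors: -1.

-1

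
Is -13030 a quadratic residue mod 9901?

no

(-13030|9901)
  = (6772|9901)    [-13030 ≡ 6772 mod 9901]
  = (1693|9901)    [9901 ≡ 5 mod 8 ⇒ (2|9901)^2 = +1]
  = (9901|1693)    [QR: 1693 ≡ 1 mod 4, sign kept]
  = (1436|1693)    [9901 ≡ 1436 mod 1693]
  = (359|1693)    [1693 ≡ 5 mod 8 ⇒ (2|1693)^2 = +1]
  = (1693|359)    [QR: 1693 ≡ 1 mod 4, sign kept]
  = (257|359)    [1693 ≡ 257 mod 359]
  = (359|257)    [QR: 257 ≡ 1 mod 4, sign kept]
  = (102|257)    [359 ≡ 102 mod 257]
  = (51|257)    [257 ≡ 1 mod 8 ⇒ (2|257) = +1]
  = (257|51)    [QR: 257 ≡ 1 mod 4, sign kept]
  = (2|51)    [257 ≡ 2 mod 51]
  = -(1|51)    [51 ≡ 3 mod 8 ⇒ (2|51) = -1]
  = -1    [(1|51) = 1]
The Legendre symbol is -1, so x^2 ≡ -13030 (mod 9901) has no solution.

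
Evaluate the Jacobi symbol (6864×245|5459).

By multiplicativity, (6864·245|5459) = (6864|5459)·(245|5459).
First factor (6864|5459):
(6864|5459)
  = (1405|5459)    [6864 ≡ 1405 mod 5459]
  = (5459|1405)    [QR: 1405 ≡ 1 mod 4, sign kept]
  = (1244|1405)    [5459 ≡ 1244 mod 1405]
  = (311|1405)    [1405 ≡ 5 mod 8 ⇒ (2|1405)^2 = +1]
  = (1405|311)    [QR: 1405 ≡ 1 mod 4, sign kept]
  = (161|311)    [1405 ≡ 161 mod 311]
  = (311|161)    [QR: 161 ≡ 1 mod 4, sign kept]
  = (150|161)    [311 ≡ 150 mod 161]
  = (75|161)    [161 ≡ 1 mod 8 ⇒ (2|161) = +1]
  = (161|75)    [QR: 161 ≡ 1 mod 4, sign kept]
  = (11|75)    [161 ≡ 11 mod 75]
  = -(75|11)    [QR: both ≡ 3 mod 4, sign flips]
  = -(9|11)    [75 ≡ 9 mod 11]
  = -(11|9)    [QR: 9 ≡ 1 mod 4, sign kept]
  = -(2|9)    [11 ≡ 2 mod 9]
  = -(1|9)    [9 ≡ 1 mod 8 ⇒ (2|9) = +1]
  = -1    [(1|9) = 1]
Second factor (245|5459):
(245|5459)
  = (5459|245)    [QR: 245 ≡ 1 mod 4, sign kept]
  = (69|245)    [5459 ≡ 69 mod 245]
  = (245|69)    [QR: 69 ≡ 1 mod 4, sign kept]
  = (38|69)    [245 ≡ 38 mod 69]
  = -(19|69)    [69 ≡ 5 mod 8 ⇒ (2|69) = -1]
  = -(69|19)    [QR: 69 ≡ 1 mod 4, sign kept]
  = -(12|19)    [69 ≡ 12 mod 19]
  = -(3|19)    [19 ≡ 3 mod 8 ⇒ (2|19)^2 = +1]
  = (19|3)    [QR: both ≡ 3 mod 4, sign flips]
  = (1|3)    [19 ≡ 1 mod 3]
  = 1    [(1|3) = 1]
Product: (-1)·(1) = -1.

-1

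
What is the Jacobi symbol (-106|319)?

(-106|319)
  = -(106|319)    [319 ≡ 3 mod 4 ⇒ (-1|319) = -1]
  = -(53|319)    [319 ≡ 7 mod 8 ⇒ (2|319) = +1]
  = -(319|53)    [QR: 53 ≡ 1 mod 4, sign kept]
  = -(1|53)    [319 ≡ 1 mod 53]
  = -1    [(1|53) = 1]

-1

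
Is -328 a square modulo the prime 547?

no

Reduce the numerator: -328 ≡ 219 (mod 547), so (-328/547) = (219/547).
Both 219 ≡ 3 and 547 ≡ 3 (mod 4), so reciprocity gives (219/547) = -(547/219). Reduce: 547 ≡ 109 (mod 219). Now have -(109/219).
109 ≡ 1 (mod 4), so quadratic reciprocity gives (109/219) = (219/109). Reduce: 219 ≡ 1 (mod 109). Now have -(1/109).
(1/109) = 1. Collecting the sign factors: -1.
(-328/547) = -1, and 547 is prime, so -328 is not a quadratic residue mod 547.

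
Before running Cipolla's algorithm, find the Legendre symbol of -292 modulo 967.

-1

Pull out -1: (-292|967) = (-1|967)·(292|967). Since 967 ≡ 3 (mod 4), (-1|967) = -1. Now have -(292|967).
Factor out 2: 292 = 2^2·73. Since 967 ≡ 7 (mod 8), (2|967) = +1, and (2|967)^2 = +1. Now have -(73|967).
73 ≡ 1 (mod 4), so quadratic reciprocity gives (73|967) = (967|73). Reduce: 967 ≡ 18 (mod 73). Now have -(18|73).
Factor out 2: 18 = 2·9. Since 73 ≡ 1 (mod 8), (2|73) = +1. Now have -(9|73).
9 ≡ 1 (mod 4), so quadratic reciprocity gives (9|73) = (73|9). Reduce: 73 ≡ 1 (mod 9). Now have -(1|9).
(1|9) = 1. Collecting the sign factors: -1.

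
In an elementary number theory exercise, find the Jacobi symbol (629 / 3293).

0

(629 / 3293)
  = (3293 / 629)    [QR: 629 ≡ 1 mod 4, sign kept]
  = (148 / 629)    [3293 ≡ 148 mod 629]
  = (37 / 629)    [629 ≡ 5 mod 8 ⇒ (2 / 629)^2 = +1]
  = (629 / 37)    [QR: 37 ≡ 1 mod 4, sign kept]
  = (0 / 37)    [629 ≡ 0 mod 37]
  = 0    [numerator 0, gcd > 1]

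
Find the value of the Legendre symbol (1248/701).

1

Reduce the numerator: 1248 ≡ 547 (mod 701), so (1248/701) = (547/701).
701 ≡ 1 (mod 4), so quadratic reciprocity gives (547/701) = (701/547). Reduce: 701 ≡ 154 (mod 547). Now have (154/547).
Factor out 2: 154 = 2·77. Since 547 ≡ 3 (mod 8), (2/547) = -1. Now have -(77/547).
77 ≡ 1 (mod 4), so quadratic reciprocity gives (77/547) = (547/77). Reduce: 547 ≡ 8 (mod 77). Now have -(8/77).
Factor out 2: 8 = 2^3. Since 77 ≡ 5 (mod 8), (2/77) = -1, and (2/77)^3 = -1. Now have (1/77).
(1/77) = 1. Collecting the sign factors: 1.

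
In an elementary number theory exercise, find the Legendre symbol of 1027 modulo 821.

Reduce the numerator: 1027 ≡ 206 (mod 821), so (1027 / 821) = (206 / 821).
Factor out 2: 206 = 2·103. Since 821 ≡ 5 (mod 8), (2 / 821) = -1. Now have -(103 / 821).
821 ≡ 1 (mod 4), so quadratic reciprocity gives (103 / 821) = (821 / 103). Reduce: 821 ≡ 100 (mod 103). Now have -(100 / 103).
Factor out 2: 100 = 2^2·25. Since 103 ≡ 7 (mod 8), (2 / 103) = +1, and (2 / 103)^2 = +1. Now have -(25 / 103).
25 ≡ 1 (mod 4), so quadratic reciprocity gives (25 / 103) = (103 / 25). Reduce: 103 ≡ 3 (mod 25). Now have -(3 / 25).
25 ≡ 1 (mod 4), so quadratic reciprocity gives (3 / 25) = (25 / 3). Reduce: 25 ≡ 1 (mod 3). Now have -(1 / 3).
(1 / 3) = 1. Collecting the sign factors: -1.

-1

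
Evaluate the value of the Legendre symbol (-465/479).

(-465/479)
  = -(465/479)    [479 ≡ 3 mod 4 ⇒ (-1/479) = -1]
  = -(479/465)    [QR: 465 ≡ 1 mod 4, sign kept]
  = -(14/465)    [479 ≡ 14 mod 465]
  = -(7/465)    [465 ≡ 1 mod 8 ⇒ (2/465) = +1]
  = -(465/7)    [QR: 465 ≡ 1 mod 4, sign kept]
  = -(3/7)    [465 ≡ 3 mod 7]
  = (7/3)    [QR: both ≡ 3 mod 4, sign flips]
  = (1/3)    [7 ≡ 1 mod 3]
  = 1    [(1/3) = 1]

1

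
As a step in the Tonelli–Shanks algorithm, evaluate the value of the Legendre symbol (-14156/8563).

(-14156/8563)
  = (2970/8563)    [-14156 ≡ 2970 mod 8563]
  = -(1485/8563)    [8563 ≡ 3 mod 8 ⇒ (2/8563) = -1]
  = -(8563/1485)    [QR: 1485 ≡ 1 mod 4, sign kept]
  = -(1138/1485)    [8563 ≡ 1138 mod 1485]
  = (569/1485)    [1485 ≡ 5 mod 8 ⇒ (2/1485) = -1]
  = (1485/569)    [QR: 569 ≡ 1 mod 4, sign kept]
  = (347/569)    [1485 ≡ 347 mod 569]
  = (569/347)    [QR: 569 ≡ 1 mod 4, sign kept]
  = (222/347)    [569 ≡ 222 mod 347]
  = -(111/347)    [347 ≡ 3 mod 8 ⇒ (2/347) = -1]
  = (347/111)    [QR: both ≡ 3 mod 4, sign flips]
  = (14/111)    [347 ≡ 14 mod 111]
  = (7/111)    [111 ≡ 7 mod 8 ⇒ (2/111) = +1]
  = -(111/7)    [QR: both ≡ 3 mod 4, sign flips]
  = -(6/7)    [111 ≡ 6 mod 7]
  = -(3/7)    [7 ≡ 7 mod 8 ⇒ (2/7) = +1]
  = (7/3)    [QR: both ≡ 3 mod 4, sign flips]
  = (1/3)    [7 ≡ 1 mod 3]
  = 1    [(1/3) = 1]

1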